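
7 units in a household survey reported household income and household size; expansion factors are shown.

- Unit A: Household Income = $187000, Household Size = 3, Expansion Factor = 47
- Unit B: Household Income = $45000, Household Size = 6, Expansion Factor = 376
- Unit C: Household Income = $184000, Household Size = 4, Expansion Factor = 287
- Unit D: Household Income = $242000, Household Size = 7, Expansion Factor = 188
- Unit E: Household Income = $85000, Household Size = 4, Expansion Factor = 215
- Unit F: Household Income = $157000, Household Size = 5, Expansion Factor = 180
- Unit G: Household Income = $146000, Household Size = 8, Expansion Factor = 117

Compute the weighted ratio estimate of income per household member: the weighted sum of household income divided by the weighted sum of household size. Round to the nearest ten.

24830

Σ wᵢ·y = 187000×47 + 45000×376 + 184000×287 + 242000×188 + 85000×215 + 157000×180 + 146000×117
  = 8789000 + 16920000 + 52808000 + 45496000 + 18275000 + 28260000 + 17082000 = 187630000
Σ wᵢ·x = 3×47 + 6×376 + 4×287 + 7×188 + 4×215 + 5×180 + 8×117
  = 141 + 2256 + 1148 + 1316 + 860 + 900 + 936 = 7557
Ratio = 187630000 / 7557 = 24828.636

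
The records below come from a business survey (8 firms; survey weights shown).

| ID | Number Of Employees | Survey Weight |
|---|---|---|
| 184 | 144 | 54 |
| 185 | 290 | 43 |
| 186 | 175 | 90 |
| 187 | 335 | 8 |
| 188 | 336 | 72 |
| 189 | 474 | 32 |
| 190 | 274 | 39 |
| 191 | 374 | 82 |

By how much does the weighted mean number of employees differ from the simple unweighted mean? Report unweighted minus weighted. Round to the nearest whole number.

Unweighted sum = 2402
Unweighted mean = 2402 / 8 = 300.25
Weighted sum = 144×54 + 290×43 + 175×90 + 335×8 + 336×72 + 474×32 + 274×39 + 374×82
  = 119390
Sum of weights = 54 + 43 + 90 + 8 + 72 + 32 + 39 + 82 = 420
Weighted mean = 119390 / 420 = 284.2619
Difference (unweighted minus weighted) = 15.988095

16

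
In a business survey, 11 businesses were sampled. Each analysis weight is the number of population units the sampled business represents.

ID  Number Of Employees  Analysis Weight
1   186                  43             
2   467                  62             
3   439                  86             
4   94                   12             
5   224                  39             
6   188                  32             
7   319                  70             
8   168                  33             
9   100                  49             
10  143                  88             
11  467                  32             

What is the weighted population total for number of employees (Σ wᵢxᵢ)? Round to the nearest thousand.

151000

Weighted total = 150888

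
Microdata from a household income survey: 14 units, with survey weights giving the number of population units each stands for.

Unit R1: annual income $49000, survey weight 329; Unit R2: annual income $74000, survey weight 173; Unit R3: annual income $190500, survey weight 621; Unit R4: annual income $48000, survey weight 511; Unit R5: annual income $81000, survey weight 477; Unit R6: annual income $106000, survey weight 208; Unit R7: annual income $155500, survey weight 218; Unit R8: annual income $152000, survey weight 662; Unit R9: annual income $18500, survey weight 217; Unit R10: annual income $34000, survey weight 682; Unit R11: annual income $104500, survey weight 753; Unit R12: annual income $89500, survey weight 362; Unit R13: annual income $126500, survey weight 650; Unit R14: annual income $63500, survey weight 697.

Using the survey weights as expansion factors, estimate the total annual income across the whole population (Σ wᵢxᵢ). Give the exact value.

631734000

Weighted total = 631734000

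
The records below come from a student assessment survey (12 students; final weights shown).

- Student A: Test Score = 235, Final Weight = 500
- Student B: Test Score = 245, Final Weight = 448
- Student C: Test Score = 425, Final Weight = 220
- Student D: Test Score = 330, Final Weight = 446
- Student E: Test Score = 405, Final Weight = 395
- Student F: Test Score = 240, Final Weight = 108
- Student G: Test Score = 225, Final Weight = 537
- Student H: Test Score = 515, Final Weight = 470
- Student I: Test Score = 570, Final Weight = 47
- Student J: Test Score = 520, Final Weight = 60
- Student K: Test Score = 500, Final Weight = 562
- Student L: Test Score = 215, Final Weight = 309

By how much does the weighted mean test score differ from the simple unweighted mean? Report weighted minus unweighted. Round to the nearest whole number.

Unweighted sum = 235 + 245 + 425 + 330 + 405 + 240 + 225 + 515 + 570 + 520 + 500 + 215 = 4425
Unweighted mean = 4425 / 12 = 368.75
Weighted sum = 235×500 + 245×448 + 425×220 + 330×446 + 405×395 + 240×108 + 225×537 + 515×470 + 570×47 + 520×60 + 500×562 + 215×309
  = 117500 + 109760 + 93500 + 147180 + 159975 + 25920 + 120825 + 242050 + 26790 + 31200 + 281000 + 66435 = 1422135
Sum of weights = 500 + 448 + 220 + 446 + 395 + 108 + 537 + 470 + 47 + 60 + 562 + 309 = 4102
Weighted mean = 1422135 / 4102 = 346.69308
Difference (weighted minus unweighted) = -22.056923

-22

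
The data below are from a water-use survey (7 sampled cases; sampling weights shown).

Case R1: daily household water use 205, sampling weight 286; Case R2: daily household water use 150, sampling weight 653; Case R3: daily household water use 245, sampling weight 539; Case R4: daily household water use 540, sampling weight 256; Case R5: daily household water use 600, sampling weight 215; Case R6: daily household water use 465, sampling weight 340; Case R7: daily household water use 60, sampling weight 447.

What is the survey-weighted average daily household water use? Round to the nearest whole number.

Weighted sum = 205×286 + 150×653 + 245×539 + 540×256 + 600×215 + 465×340 + 60×447
  = 58630 + 97950 + 132055 + 138240 + 129000 + 158100 + 26820 = 740795
Sum of weights = 286 + 653 + 539 + 256 + 215 + 340 + 447 = 2736
Weighted mean = 740795 / 2736 = 270.75841

271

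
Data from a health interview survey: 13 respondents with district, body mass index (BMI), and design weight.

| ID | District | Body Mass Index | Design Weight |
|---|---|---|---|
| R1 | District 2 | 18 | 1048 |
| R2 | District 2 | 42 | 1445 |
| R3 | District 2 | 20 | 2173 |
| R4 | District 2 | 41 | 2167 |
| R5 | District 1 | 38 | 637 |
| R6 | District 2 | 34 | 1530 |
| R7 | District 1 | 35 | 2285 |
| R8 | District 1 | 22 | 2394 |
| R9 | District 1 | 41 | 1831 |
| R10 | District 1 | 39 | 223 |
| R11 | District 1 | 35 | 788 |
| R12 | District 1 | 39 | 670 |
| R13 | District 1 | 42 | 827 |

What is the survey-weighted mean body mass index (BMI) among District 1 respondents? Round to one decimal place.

34.1

District 1 rows: R5, R7, R8, R9, R10, R11, R12, R13
Weighted sum = 38×637 + 35×2285 + 22×2394 + 41×1831 + 39×223 + 35×788 + 39×670 + 42×827
  = 24206 + 79975 + 52668 + 75071 + 8697 + 27580 + 26130 + 34734 = 329061
Sum of weights = 637 + 2285 + 2394 + 1831 + 223 + 788 + 670 + 827 = 9655
Weighted mean = 329061 / 9655 = 34.081926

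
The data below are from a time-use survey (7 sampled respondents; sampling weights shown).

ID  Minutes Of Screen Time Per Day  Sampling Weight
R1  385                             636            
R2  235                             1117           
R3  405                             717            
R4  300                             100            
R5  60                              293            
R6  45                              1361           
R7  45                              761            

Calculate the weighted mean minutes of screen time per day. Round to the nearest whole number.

189

Weighted sum = 940810
Sum of weights = 636 + 1117 + 717 + 100 + 293 + 1361 + 761 = 4985
Weighted mean = 940810 / 4985 = 188.72818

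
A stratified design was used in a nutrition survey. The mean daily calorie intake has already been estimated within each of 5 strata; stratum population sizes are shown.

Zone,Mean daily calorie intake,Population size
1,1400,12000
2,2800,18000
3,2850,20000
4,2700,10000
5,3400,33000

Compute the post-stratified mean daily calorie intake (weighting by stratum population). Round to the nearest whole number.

2832

Σ Nₕ·x̄ₕ = 263400000
Σ Nₕ = 12000 + 18000 + 20000 + 10000 + 33000 = 93000
Overall mean = 263400000 / 93000 = 2832.2581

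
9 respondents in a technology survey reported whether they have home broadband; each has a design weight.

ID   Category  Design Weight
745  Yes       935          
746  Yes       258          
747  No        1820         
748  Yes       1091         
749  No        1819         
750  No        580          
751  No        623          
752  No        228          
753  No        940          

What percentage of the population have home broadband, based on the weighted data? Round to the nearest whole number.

28

Sum of weights for 'Yes' = 935 + 258 + 1091 = 2284
Total weight = 935 + 258 + 1820 + 1091 + 1819 + 580 + 623 + 228 + 940 = 8294
Weighted proportion = 2284 / 8294 = 0.27537979 → 27.537979%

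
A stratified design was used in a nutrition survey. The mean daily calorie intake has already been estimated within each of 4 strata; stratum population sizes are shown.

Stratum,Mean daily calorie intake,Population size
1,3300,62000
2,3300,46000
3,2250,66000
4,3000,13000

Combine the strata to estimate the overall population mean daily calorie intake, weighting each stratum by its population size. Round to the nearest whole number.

2909

Σ Nₕ·x̄ₕ = 3300×62000 + 3300×46000 + 2250×66000 + 3000×13000
  = 543900000
Σ Nₕ = 62000 + 46000 + 66000 + 13000 = 187000
Overall mean = 543900000 / 187000 = 2908.5561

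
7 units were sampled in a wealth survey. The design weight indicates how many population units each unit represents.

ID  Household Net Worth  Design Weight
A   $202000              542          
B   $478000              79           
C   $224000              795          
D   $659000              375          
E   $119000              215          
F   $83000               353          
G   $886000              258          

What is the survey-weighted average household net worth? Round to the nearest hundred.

Weighted sum = 202000×542 + 478000×79 + 224000×795 + 659000×375 + 119000×215 + 83000×353 + 886000×258
  = 109484000 + 37762000 + 178080000 + 247125000 + 25585000 + 29299000 + 228588000 = 855923000
Sum of weights = 542 + 79 + 795 + 375 + 215 + 353 + 258 = 2617
Weighted mean = 855923000 / 2617 = 327062.67

327100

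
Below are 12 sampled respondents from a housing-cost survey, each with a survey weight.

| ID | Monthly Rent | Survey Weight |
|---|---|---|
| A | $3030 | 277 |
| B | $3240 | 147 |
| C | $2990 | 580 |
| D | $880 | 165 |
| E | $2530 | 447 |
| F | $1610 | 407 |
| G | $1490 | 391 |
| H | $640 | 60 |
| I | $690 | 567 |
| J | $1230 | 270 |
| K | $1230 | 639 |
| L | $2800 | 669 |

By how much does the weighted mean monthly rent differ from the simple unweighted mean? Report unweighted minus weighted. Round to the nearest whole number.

Unweighted sum = 3030 + 3240 + 2990 + 880 + 2530 + 1610 + 1490 + 640 + 690 + 1230 + 1230 + 2800 = 22360
Unweighted mean = 22360 / 12 = 1863.3333
Weighted sum = 3030×277 + 3240×147 + 2990×580 + 880×165 + 2530×447 + 1610×407 + 1490×391 + 640×60 + 690×567 + 1230×270 + 1230×639 + 2800×669
  = 839310 + 476280 + 1734200 + 145200 + 1130910 + 655270 + 582590 + 38400 + 391230 + 332100 + 785970 + 1873200 = 8984660
Sum of weights = 4619
Weighted mean = 8984660 / 4619 = 1945.1526
Difference (unweighted minus weighted) = -81.819297

-82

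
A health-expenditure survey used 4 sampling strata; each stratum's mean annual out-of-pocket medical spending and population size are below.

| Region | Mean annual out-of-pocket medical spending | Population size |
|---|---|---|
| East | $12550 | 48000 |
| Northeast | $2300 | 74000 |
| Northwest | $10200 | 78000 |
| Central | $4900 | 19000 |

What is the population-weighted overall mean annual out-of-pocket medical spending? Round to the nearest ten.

Σ Nₕ·x̄ₕ = 1661300000
Σ Nₕ = 219000
Overall mean = 1661300000 / 219000 = 7585.8447

7590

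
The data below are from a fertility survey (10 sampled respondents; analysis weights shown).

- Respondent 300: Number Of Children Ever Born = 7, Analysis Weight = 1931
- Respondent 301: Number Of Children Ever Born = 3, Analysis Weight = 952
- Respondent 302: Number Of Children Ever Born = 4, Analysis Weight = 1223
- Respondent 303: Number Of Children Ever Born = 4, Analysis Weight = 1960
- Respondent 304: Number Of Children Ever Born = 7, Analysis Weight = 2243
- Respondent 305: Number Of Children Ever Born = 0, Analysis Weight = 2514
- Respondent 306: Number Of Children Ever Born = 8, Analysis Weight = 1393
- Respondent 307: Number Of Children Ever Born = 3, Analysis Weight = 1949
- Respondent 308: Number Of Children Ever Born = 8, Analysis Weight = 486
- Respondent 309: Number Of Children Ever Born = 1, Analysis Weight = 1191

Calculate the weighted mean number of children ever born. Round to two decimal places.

4.22

Weighted sum = 66876
Sum of weights = 1931 + 952 + 1223 + 1960 + 2243 + 2514 + 1393 + 1949 + 486 + 1191 = 15842
Weighted mean = 66876 / 15842 = 4.2214367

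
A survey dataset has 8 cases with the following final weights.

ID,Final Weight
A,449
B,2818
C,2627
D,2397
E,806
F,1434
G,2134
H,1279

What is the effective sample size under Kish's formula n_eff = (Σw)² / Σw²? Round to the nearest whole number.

Σ wᵢ = 449 + 2818 + 2627 + 2397 + 806 + 1434 + 2134 + 1279 = 13944
Σ wᵢ² = 201601 + 7941124 + 6901129 + 5745609 + 649636 + 2056356 + 4553956 + 1635841 = 29685252
n_eff = 13944² / 29685252 = 194435136 / 29685252 = 6.54989

7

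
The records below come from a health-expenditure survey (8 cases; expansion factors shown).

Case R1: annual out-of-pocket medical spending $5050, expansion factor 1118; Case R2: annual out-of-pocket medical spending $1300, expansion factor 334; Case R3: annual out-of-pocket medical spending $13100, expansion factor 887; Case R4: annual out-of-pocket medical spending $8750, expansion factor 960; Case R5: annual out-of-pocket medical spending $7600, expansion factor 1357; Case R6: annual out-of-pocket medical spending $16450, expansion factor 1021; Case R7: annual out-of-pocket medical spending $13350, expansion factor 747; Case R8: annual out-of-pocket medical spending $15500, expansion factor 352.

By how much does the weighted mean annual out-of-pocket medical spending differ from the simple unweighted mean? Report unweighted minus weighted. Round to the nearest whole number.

Unweighted sum = 5050 + 1300 + 13100 + 8750 + 7600 + 16450 + 13350 + 15500 = 81100
Unweighted mean = 81100 / 8 = 10137.5
Weighted sum = 5050×1118 + 1300×334 + 13100×887 + 8750×960 + 7600×1357 + 16450×1021 + 13350×747 + 15500×352
  = 5645900 + 434200 + 11619700 + 8400000 + 10313200 + 16795450 + 9972450 + 5456000 = 68636900
Sum of weights = 1118 + 334 + 887 + 960 + 1357 + 1021 + 747 + 352 = 6776
Weighted mean = 68636900 / 6776 = 10129.413
Difference (unweighted minus weighted) = 8.0873672

8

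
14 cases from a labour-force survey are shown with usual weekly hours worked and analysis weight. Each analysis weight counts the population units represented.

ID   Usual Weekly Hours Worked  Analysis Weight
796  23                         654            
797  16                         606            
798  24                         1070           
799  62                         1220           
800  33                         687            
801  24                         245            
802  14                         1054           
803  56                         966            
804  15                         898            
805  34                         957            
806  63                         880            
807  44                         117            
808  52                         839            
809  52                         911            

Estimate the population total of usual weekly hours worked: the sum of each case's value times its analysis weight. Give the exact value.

421057

Weighted total = 421057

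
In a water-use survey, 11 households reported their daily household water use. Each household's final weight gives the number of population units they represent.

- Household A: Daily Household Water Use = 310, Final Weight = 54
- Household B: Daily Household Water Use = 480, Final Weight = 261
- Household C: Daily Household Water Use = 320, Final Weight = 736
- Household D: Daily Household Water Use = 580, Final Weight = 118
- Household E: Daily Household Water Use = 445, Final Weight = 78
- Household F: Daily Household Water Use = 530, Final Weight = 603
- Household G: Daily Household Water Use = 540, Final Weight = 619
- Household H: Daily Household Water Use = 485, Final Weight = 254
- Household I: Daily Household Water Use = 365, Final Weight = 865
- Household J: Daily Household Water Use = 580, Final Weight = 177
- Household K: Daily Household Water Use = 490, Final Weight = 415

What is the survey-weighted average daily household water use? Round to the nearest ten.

Weighted sum = 310×54 + 480×261 + 320×736 + 580×118 + 445×78 + 530×603 + 540×619 + 485×254 + 365×865 + 580×177 + 490×415
  = 1879465
Sum of weights = 54 + 261 + 736 + 118 + 78 + 603 + 619 + 254 + 865 + 177 + 415 = 4180
Weighted mean = 1879465 / 4180 = 449.63278

450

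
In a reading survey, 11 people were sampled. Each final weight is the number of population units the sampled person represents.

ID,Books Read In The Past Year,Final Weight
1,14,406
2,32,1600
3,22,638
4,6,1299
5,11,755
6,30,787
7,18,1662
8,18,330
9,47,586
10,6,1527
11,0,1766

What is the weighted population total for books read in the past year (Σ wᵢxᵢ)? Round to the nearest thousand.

Weighted total = 183189

183000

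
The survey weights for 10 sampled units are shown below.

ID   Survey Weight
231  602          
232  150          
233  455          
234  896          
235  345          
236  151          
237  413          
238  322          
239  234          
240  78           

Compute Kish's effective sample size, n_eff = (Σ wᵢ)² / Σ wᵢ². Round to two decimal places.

7.10

Σ wᵢ = 602 + 150 + 455 + 896 + 345 + 151 + 413 + 322 + 234 + 78 = 3646
Σ wᵢ² = 362404 + 22500 + 207025 + 802816 + 119025 + 22801 + 170569 + 103684 + 54756 + 6084 = 1871664
n_eff = 3646² / 1871664 = 13293316 / 1871664 = 7.1024051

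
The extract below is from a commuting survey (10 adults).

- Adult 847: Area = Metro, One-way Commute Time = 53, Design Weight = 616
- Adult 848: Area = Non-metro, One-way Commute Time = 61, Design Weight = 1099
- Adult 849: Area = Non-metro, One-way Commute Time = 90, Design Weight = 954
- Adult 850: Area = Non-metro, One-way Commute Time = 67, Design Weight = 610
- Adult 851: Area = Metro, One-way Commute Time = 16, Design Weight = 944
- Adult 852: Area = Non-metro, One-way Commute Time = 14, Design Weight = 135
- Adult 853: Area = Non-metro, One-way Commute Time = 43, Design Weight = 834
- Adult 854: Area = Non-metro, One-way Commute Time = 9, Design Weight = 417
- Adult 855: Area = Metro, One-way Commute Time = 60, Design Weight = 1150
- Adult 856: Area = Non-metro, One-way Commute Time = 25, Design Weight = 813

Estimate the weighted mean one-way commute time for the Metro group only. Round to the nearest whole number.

43

Metro rows: 847, 851, 855
Weighted sum = 53×616 + 16×944 + 60×1150
  = 32648 + 15104 + 69000 = 116752
Sum of weights = 616 + 944 + 1150 = 2710
Weighted mean = 116752 / 2710 = 43.081919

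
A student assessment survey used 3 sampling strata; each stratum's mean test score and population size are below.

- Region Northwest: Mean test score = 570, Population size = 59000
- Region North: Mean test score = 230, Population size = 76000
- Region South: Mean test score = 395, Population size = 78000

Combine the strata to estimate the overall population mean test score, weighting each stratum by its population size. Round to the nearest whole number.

Σ Nₕ·x̄ₕ = 570×59000 + 230×76000 + 395×78000
  = 81920000
Σ Nₕ = 59000 + 76000 + 78000 = 213000
Overall mean = 81920000 / 213000 = 384.60094

385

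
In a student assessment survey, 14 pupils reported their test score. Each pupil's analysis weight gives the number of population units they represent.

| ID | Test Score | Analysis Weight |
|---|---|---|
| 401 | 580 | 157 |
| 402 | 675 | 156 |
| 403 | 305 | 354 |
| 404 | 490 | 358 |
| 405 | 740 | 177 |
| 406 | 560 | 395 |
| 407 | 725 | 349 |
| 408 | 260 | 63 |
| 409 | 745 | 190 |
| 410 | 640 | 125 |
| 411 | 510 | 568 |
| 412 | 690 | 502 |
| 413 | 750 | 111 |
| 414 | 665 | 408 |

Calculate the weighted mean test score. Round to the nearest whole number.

591

Weighted sum = 2313515
Sum of weights = 3913
Weighted mean = 2313515 / 3913 = 591.23818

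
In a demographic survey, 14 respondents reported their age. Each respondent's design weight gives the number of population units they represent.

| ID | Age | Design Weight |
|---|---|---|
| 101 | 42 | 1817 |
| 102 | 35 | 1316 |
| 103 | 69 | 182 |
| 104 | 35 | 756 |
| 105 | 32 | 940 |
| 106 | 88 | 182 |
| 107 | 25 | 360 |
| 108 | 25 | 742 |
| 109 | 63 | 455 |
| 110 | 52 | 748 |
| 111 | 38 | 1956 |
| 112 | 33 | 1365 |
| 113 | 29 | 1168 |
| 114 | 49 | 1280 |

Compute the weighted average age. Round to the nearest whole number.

39

Weighted sum = 518564
Sum of weights = 13267
Weighted mean = 518564 / 13267 = 39.086757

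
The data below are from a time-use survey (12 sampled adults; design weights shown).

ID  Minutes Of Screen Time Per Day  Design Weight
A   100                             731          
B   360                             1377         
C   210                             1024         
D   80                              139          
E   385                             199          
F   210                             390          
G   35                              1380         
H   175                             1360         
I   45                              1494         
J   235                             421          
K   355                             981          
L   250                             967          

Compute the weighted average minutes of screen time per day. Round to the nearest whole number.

Weighted sum = 100×731 + 360×1377 + 210×1024 + 80×139 + 385×199 + 210×390 + 35×1380 + 175×1360 + 45×1494 + 235×421 + 355×981 + 250×967
  = 1995965
Sum of weights = 731 + 1377 + 1024 + 139 + 199 + 390 + 1380 + 1360 + 1494 + 421 + 981 + 967 = 10463
Weighted mean = 1995965 / 10463 = 190.76412

191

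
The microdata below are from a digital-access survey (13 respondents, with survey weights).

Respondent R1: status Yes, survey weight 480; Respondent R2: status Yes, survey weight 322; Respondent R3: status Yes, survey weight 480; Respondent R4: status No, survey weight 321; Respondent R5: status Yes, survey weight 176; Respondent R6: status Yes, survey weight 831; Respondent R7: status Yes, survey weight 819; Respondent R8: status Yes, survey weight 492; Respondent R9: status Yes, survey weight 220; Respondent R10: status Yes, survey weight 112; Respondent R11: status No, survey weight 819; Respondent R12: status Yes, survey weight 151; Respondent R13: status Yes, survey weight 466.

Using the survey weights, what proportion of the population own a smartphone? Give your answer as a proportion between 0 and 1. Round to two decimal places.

0.80

Sum of weights for 'Yes' = 480 + 322 + 480 + 176 + 831 + 819 + 492 + 220 + 112 + 151 + 466 = 4549
Total weight = 5689
Weighted proportion = 4549 / 5689 = 0.79961329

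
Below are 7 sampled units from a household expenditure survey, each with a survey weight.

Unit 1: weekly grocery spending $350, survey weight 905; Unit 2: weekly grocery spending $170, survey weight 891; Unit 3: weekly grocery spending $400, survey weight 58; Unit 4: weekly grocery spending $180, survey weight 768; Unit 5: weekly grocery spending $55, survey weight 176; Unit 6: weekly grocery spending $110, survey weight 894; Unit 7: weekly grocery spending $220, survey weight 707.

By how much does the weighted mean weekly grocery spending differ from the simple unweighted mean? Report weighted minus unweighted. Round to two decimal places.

Unweighted sum = 350 + 170 + 400 + 180 + 55 + 110 + 220 = 1485
Unweighted mean = 1485 / 7 = 212.14286
Weighted sum = 893220
Sum of weights = 905 + 891 + 58 + 768 + 176 + 894 + 707 = 4399
Weighted mean = 893220 / 4399 = 203.05069
Difference (weighted minus unweighted) = -9.0921638

-9.09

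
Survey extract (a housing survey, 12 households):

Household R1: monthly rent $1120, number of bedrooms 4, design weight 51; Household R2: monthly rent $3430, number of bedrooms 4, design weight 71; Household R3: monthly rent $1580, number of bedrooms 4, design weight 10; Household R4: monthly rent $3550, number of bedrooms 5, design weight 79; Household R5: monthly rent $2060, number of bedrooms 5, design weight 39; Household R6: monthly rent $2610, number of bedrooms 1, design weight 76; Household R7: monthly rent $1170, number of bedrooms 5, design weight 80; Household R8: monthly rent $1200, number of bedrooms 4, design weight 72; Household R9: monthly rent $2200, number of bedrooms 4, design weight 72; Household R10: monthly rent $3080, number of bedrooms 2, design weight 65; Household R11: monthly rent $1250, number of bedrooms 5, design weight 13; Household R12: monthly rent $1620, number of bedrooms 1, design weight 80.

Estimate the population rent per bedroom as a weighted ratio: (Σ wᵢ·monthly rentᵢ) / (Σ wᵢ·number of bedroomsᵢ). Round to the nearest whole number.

638

Σ wᵢ·y = 1120×51 + 3430×71 + 1580×10 + 3550×79 + 2060×39 + 2610×76 + 1170×80 + 1200×72 + 2200×72 + 3080×65 + 1250×13 + 1620×80
  = 1560050
Σ wᵢ·x = 4×51 + 4×71 + 4×10 + 5×79 + 5×39 + 1×76 + 5×80 + 4×72 + 4×72 + 2×65 + 5×13 + 1×80
  = 204 + 284 + 40 + 395 + 195 + 76 + 400 + 288 + 288 + 130 + 65 + 80 = 2445
Ratio = 1560050 / 2445 = 638.05726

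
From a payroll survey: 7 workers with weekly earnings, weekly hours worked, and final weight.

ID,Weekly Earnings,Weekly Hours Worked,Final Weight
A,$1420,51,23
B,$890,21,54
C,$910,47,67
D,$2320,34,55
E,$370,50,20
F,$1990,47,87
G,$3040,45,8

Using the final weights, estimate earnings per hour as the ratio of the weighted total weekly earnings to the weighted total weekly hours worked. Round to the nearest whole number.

37

Σ wᵢ·y = 1420×23 + 890×54 + 910×67 + 2320×55 + 370×20 + 1990×87 + 3040×8
  = 474140
Σ wᵢ·x = 12775
Ratio = 474140 / 12775 = 37.114677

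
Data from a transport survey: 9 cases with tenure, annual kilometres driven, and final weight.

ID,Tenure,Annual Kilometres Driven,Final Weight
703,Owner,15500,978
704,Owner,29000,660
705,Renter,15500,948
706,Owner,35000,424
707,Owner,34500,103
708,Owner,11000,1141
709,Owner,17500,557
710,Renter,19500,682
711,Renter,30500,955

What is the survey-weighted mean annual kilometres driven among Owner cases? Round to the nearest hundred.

Owner rows: 703, 704, 706, 707, 708, 709
Weighted sum = 15500×978 + 29000×660 + 35000×424 + 34500×103 + 11000×1141 + 17500×557
  = 15159000 + 19140000 + 14840000 + 3553500 + 12551000 + 9747500 = 74991000
Sum of weights = 978 + 660 + 424 + 103 + 1141 + 557 = 3863
Weighted mean = 74991000 / 3863 = 19412.633

19400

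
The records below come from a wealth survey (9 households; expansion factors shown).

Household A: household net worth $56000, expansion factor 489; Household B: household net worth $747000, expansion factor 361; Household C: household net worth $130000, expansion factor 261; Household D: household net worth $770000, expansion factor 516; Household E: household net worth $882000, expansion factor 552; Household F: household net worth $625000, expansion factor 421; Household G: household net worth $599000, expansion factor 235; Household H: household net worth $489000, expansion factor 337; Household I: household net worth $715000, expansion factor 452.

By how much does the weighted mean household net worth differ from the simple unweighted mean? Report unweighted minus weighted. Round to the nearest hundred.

-24400

Unweighted sum = 56000 + 747000 + 130000 + 770000 + 882000 + 625000 + 599000 + 489000 + 715000 = 5013000
Unweighted mean = 5013000 / 9 = 557000
Weighted sum = 56000×489 + 747000×361 + 130000×261 + 770000×516 + 882000×552 + 625000×421 + 599000×235 + 489000×337 + 715000×452
  = 2107028000
Sum of weights = 489 + 361 + 261 + 516 + 552 + 421 + 235 + 337 + 452 = 3624
Weighted mean = 2107028000 / 3624 = 581409.49
Difference (unweighted minus weighted) = -24409.492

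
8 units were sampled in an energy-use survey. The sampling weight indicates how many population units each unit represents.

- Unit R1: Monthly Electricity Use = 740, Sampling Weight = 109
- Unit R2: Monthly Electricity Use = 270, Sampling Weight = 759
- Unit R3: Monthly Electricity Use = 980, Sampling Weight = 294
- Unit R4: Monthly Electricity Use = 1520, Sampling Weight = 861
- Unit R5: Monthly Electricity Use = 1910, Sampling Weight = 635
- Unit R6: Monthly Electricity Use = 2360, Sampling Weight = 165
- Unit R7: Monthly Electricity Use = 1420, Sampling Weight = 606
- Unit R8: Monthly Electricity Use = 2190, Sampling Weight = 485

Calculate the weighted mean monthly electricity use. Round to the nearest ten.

Weighted sum = 5407350
Sum of weights = 109 + 759 + 294 + 861 + 635 + 165 + 606 + 485 = 3914
Weighted mean = 5407350 / 3914 = 1381.5406

1380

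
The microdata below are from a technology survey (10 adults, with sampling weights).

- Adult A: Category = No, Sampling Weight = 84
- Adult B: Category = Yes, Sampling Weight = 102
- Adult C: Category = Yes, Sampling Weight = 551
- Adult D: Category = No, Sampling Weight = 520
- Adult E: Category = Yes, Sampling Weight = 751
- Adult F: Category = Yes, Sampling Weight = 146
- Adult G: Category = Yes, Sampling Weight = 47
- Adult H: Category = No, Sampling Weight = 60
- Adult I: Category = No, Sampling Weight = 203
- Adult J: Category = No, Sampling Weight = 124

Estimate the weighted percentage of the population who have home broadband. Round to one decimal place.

Sum of weights for 'Yes' = 102 + 551 + 751 + 146 + 47 = 1597
Total weight = 2588
Weighted proportion = 1597 / 2588 = 0.61707883 → 61.707883%

61.7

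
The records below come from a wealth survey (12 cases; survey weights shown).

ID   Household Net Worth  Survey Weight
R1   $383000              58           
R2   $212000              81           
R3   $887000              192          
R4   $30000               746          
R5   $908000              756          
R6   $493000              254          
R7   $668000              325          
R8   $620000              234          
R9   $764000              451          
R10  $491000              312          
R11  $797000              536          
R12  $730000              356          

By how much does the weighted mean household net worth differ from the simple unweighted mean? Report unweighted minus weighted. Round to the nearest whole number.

-20443

Unweighted sum = 383000 + 212000 + 887000 + 30000 + 908000 + 493000 + 668000 + 620000 + 764000 + 491000 + 797000 + 730000 = 6983000
Unweighted mean = 6983000 / 12 = 581916.67
Weighted sum = 383000×58 + 212000×81 + 887000×192 + 30000×746 + 908000×756 + 493000×254 + 668000×325 + 620000×234 + 764000×451 + 491000×312 + 797000×536 + 730000×356
  = 2590748000
Sum of weights = 58 + 81 + 192 + 746 + 756 + 254 + 325 + 234 + 451 + 312 + 536 + 356 = 4301
Weighted mean = 2590748000 / 4301 = 602359.45
Difference (unweighted minus weighted) = -20442.785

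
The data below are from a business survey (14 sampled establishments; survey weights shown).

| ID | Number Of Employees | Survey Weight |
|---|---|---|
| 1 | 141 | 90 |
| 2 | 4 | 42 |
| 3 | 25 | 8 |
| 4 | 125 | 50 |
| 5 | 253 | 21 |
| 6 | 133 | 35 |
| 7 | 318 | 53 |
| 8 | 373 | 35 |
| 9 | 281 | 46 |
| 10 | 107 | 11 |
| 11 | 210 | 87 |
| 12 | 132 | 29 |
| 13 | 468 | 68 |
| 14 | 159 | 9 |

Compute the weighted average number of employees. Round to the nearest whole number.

220

Weighted sum = 128641
Sum of weights = 584
Weighted mean = 128641 / 584 = 220.27568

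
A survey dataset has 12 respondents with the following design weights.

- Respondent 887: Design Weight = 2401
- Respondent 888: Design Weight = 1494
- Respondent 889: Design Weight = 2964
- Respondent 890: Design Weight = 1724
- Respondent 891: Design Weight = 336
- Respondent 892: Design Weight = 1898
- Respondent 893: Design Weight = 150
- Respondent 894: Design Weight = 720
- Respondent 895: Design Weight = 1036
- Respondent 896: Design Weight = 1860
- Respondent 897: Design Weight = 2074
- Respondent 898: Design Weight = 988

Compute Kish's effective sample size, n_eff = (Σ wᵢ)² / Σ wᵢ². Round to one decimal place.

9.2

Σ wᵢ = 2401 + 1494 + 2964 + 1724 + 336 + 1898 + 150 + 720 + 1036 + 1860 + 2074 + 988 = 17645
Σ wᵢ² = 33821025
n_eff = 17645² / 33821025 = 311346025 / 33821025 = 9.2056945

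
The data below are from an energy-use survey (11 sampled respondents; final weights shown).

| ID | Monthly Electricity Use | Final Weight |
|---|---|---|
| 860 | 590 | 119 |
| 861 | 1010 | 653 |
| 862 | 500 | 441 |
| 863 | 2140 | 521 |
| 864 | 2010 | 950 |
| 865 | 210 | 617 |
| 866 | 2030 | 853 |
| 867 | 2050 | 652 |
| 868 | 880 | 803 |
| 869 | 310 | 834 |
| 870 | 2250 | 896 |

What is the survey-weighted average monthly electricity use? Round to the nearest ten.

1380

Weighted sum = 10153620
Sum of weights = 119 + 653 + 441 + 521 + 950 + 617 + 853 + 652 + 803 + 834 + 896 = 7339
Weighted mean = 10153620 / 7339 = 1383.5155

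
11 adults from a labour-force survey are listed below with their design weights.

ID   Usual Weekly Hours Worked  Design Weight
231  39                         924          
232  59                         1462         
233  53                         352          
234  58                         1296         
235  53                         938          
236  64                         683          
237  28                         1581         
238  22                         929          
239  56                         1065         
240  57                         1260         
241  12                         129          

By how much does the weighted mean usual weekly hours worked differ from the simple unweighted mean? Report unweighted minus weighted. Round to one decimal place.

Unweighted sum = 501
Unweighted mean = 501 / 11 = 45.545455
Weighted sum = 39×924 + 59×1462 + 53×352 + 58×1296 + 53×938 + 64×683 + 28×1581 + 22×929 + 56×1065 + 57×1260 + 12×129
  = 36036 + 86258 + 18656 + 75168 + 49714 + 43712 + 44268 + 20438 + 59640 + 71820 + 1548 = 507258
Sum of weights = 924 + 1462 + 352 + 1296 + 938 + 683 + 1581 + 929 + 1065 + 1260 + 129 = 10619
Weighted mean = 507258 / 10619 = 47.768905
Difference (unweighted minus weighted) = -2.2234502

-2.2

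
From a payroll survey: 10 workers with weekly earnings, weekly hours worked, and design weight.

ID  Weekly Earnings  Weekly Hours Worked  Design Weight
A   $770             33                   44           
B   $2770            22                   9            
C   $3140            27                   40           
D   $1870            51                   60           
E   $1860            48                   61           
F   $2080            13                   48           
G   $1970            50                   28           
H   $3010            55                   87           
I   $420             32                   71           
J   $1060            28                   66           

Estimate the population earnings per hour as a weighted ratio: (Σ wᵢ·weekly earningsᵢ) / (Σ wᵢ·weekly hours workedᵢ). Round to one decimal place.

Σ wᵢ·y = 770×44 + 2770×9 + 3140×40 + 1870×60 + 1860×61 + 2080×48 + 1970×28 + 3010×87 + 420×71 + 1060×66
  = 926720
Σ wᵢ·x = 33×44 + 22×9 + 27×40 + 51×60 + 48×61 + 13×48 + 50×28 + 55×87 + 32×71 + 28×66
  = 1452 + 198 + 1080 + 3060 + 2928 + 624 + 1400 + 4785 + 2272 + 1848 = 19647
Ratio = 926720 / 19647 = 47.168524

47.2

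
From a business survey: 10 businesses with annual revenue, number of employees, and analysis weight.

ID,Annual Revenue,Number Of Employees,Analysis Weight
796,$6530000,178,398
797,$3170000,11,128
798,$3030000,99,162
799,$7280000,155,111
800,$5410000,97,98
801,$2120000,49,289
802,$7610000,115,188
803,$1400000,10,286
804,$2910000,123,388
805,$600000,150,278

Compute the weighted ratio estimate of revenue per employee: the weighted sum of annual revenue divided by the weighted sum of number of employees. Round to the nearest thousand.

35000

Σ wᵢ·y = 8573460000
Σ wᵢ·x = 178×398 + 11×128 + 99×162 + 155×111 + 97×98 + 49×289 + 115×188 + 10×286 + 123×388 + 150×278
  = 243066
Ratio = 8573460000 / 243066 = 35272.148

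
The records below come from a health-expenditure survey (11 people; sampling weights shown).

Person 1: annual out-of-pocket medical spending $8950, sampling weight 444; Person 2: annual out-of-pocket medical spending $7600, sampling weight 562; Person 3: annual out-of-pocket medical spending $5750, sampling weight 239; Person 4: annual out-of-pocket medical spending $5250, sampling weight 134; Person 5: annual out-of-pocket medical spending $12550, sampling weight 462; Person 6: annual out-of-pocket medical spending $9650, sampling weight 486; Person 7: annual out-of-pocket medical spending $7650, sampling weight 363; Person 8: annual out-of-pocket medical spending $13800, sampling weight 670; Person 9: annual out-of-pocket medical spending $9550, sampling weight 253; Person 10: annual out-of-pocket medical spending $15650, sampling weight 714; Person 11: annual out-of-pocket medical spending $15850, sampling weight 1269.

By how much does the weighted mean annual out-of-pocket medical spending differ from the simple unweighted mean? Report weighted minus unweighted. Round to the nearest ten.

Unweighted sum = 8950 + 7600 + 5750 + 5250 + 12550 + 9650 + 7650 + 13800 + 9550 + 15650 + 15850 = 112250
Unweighted mean = 112250 / 11 = 10204.545
Weighted sum = 8950×444 + 7600×562 + 5750×239 + 5250×134 + 12550×462 + 9650×486 + 7650×363 + 13800×670 + 9550×253 + 15650×714 + 15850×1269
  = 3973800 + 4271200 + 1374250 + 703500 + 5798100 + 4689900 + 2776950 + 9246000 + 2416150 + 11174100 + 20113650 = 66537600
Sum of weights = 444 + 562 + 239 + 134 + 462 + 486 + 363 + 670 + 253 + 714 + 1269 = 5596
Weighted mean = 66537600 / 5596 = 11890.207
Difference (weighted minus unweighted) = 1685.6618

1690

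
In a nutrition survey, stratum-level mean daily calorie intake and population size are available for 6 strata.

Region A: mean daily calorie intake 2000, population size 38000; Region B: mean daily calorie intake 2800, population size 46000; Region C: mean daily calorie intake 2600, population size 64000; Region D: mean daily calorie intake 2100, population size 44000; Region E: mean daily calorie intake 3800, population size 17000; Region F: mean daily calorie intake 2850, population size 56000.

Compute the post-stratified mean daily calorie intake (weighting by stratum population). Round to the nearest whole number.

2595

Σ Nₕ·x̄ₕ = 2000×38000 + 2800×46000 + 2600×64000 + 2100×44000 + 3800×17000 + 2850×56000
  = 687800000
Σ Nₕ = 38000 + 46000 + 64000 + 44000 + 17000 + 56000 = 265000
Overall mean = 687800000 / 265000 = 2595.4717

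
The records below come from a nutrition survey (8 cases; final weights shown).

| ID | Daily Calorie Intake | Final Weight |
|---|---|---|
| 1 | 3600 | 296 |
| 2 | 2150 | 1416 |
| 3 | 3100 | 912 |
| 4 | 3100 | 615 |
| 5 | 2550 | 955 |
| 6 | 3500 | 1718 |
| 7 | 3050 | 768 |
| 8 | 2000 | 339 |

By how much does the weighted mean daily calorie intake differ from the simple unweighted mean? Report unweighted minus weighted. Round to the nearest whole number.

Unweighted sum = 23050
Unweighted mean = 23050 / 8 = 2881.25
Weighted sum = 3600×296 + 2150×1416 + 3100×912 + 3100×615 + 2550×955 + 3500×1718 + 3050×768 + 2000×339
  = 20312350
Sum of weights = 296 + 1416 + 912 + 615 + 955 + 1718 + 768 + 339 = 7019
Weighted mean = 20312350 / 7019 = 2893.9094
Difference (unweighted minus weighted) = -12.659389

-13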